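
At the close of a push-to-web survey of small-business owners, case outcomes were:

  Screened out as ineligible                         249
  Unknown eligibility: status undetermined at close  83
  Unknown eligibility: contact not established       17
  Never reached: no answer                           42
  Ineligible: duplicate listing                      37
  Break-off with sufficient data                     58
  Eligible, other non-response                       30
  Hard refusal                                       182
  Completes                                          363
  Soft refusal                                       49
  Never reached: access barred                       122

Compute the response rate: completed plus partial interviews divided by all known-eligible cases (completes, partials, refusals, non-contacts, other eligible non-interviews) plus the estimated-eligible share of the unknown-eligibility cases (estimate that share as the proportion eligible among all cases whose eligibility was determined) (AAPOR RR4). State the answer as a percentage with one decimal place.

Refused = 182 + 49 = 231
No answer / not reached = 42 + 122 = 164
Unknown eligibility = 17 + 83 = 100
Ineligible = 249 + 37 = 286
Num: 363 + 58 = 421
Determined eligible: 363 + 58 + 231 + 164 + 30 = 846
e = 846 / (846 + 286) = 846 / 1132 = 0.7473
e × U: 0.7473 × 100 = 74.73
Base: 846 + 74.73 = 920.73
RR4 = 421 / 920.73 = 0.4572

45.7%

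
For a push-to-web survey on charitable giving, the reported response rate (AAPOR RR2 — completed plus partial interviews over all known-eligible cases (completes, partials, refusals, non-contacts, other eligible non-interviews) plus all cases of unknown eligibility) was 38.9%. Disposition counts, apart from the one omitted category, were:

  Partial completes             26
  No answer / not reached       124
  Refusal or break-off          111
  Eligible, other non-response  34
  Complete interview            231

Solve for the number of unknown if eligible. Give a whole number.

Numerator = 231 + 26 = 257
RR2 = 257 / D = 0.389
D = 257 / 0.389 = 660.7
Rest of base = 526
unknown if eligible = 660.7 − 526 ≈ 135

135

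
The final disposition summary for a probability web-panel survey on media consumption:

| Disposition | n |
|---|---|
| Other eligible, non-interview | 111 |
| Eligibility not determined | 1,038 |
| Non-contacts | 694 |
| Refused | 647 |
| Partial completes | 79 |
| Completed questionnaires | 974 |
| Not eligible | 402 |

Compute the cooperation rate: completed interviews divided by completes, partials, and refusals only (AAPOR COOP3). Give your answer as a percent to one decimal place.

57.3%

Numerator = 974
Base = 974 + 79 + 647 = 1700
COOP3 = 974 / 1700 = 0.5729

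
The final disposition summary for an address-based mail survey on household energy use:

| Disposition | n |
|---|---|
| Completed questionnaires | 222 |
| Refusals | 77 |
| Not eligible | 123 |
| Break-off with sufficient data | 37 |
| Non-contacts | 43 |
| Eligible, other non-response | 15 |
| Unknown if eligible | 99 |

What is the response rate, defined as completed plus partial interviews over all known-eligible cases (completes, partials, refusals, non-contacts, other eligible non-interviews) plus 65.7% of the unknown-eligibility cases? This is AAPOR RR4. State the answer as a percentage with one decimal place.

Num → 222 + 37 = 259
Determined eligible → 222 + 37 + 77 + 43 + 15 = 394
e × U → 0.6570 × 99 = 65.04
Base → 394 + 65.04 = 459.04
RR4 = 259 / 459.04 = 0.5642

56.4%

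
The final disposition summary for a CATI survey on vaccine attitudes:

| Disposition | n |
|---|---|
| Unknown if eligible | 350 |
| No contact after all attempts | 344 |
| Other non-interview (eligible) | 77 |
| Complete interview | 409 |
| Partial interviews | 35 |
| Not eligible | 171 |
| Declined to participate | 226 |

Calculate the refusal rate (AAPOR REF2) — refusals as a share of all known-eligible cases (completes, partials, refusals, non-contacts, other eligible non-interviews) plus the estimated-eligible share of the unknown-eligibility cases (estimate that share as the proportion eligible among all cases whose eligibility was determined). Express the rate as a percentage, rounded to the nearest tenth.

Numerator → 226
Determined eligible → 409 + 35 + 226 + 344 + 77 = 1091
e = 1091 / (1091 + 171) = 1091 / 1262 = 0.8645
Eligible share of unknowns → 0.8645 × 350 = 302.57
Base → 1091 + 302.57 = 1393.57
REF2 = 226 / 1393.57 = 0.1622

16.2%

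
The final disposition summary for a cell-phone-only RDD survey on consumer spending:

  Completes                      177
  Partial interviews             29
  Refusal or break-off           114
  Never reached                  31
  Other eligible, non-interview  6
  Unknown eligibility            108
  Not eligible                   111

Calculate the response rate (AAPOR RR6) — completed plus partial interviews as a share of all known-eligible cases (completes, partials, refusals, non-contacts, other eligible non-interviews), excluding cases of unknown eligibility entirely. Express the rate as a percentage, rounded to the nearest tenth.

Top = 177 + 29 = 206
Base = 177 + 29 + 114 + 31 + 6 = 357
RR6 = 206 / 357 = 0.5770

57.7%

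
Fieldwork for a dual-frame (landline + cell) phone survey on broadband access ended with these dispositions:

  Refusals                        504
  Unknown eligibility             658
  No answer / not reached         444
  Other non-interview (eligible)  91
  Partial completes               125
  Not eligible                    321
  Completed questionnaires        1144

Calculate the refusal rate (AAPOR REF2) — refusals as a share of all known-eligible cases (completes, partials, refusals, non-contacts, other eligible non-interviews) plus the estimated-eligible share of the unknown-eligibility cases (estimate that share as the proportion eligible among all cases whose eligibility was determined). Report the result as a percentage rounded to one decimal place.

17.5%

Top → 504
Determined eligible → 1144 + 125 + 504 + 444 + 91 = 2308
e = 2308 / (2308 + 321) = 2308 / 2629 = 0.8779
Eligible share of unknowns → 0.8779 × 658 = 577.66
Base → 2308 + 577.66 = 2885.66
REF2 = 504 / 2885.66 = 0.1747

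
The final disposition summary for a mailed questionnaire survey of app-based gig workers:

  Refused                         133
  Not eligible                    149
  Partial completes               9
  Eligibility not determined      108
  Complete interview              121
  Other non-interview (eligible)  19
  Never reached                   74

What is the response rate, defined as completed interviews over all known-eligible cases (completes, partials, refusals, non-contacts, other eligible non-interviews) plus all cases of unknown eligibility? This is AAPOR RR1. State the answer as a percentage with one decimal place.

26.1%

Num → 121
Base → 121 + 9 + 133 + 74 + 19 + 108 = 464
RR1 = 121 / 464 = 0.2608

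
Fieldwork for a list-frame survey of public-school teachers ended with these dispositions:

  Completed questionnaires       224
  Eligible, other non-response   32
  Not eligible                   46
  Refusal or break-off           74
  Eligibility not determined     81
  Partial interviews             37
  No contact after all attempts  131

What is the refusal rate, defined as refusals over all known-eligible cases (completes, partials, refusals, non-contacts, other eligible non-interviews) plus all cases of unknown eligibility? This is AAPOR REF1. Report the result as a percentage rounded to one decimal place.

12.8%

Top = 74
Denominator = 224 + 37 + 74 + 131 + 32 + 81 = 579
REF1 = 74 / 579 = 0.1278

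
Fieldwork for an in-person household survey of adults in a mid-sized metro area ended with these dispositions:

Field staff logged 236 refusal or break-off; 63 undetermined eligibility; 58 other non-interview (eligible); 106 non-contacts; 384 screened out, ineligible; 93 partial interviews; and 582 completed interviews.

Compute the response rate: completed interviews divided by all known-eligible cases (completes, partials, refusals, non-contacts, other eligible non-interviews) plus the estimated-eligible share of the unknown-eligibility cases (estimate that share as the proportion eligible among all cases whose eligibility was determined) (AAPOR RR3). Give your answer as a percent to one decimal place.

Num → 582
Eligible (known) → 582 + 93 + 236 + 106 + 58 = 1075
e = 1075 / (1075 + 384) = 1075 / 1459 = 0.7368
Eligible share of unknowns → 0.7368 × 63 = 46.42
Denom → 1075 + 46.42 = 1121.42
RR3 = 582 / 1121.42 = 0.5190

51.9%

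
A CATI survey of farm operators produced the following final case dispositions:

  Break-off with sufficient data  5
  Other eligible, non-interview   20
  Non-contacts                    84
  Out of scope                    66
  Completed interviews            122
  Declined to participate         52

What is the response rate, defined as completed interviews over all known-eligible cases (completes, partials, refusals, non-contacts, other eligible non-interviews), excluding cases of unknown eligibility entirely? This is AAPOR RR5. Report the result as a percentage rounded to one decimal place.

Num: 122
Denominator: 122 + 5 + 52 + 84 + 20 = 283
RR5 = 122 / 283 = 0.4311

43.1%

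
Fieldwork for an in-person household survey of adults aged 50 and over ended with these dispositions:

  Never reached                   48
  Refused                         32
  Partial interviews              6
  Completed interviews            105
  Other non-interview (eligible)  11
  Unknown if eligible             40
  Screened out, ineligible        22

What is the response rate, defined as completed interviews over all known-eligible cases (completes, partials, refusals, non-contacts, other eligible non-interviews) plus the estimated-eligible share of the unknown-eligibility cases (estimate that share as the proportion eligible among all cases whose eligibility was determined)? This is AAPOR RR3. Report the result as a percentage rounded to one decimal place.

Numerator → 105
Eligible (known) → 105 + 6 + 32 + 48 + 11 = 202
e = 202 / (202 + 22) = 202 / 224 = 0.9018
Estimated eligible among unknowns → 0.9018 × 40 = 36.07
Denom → 202 + 36.07 = 238.07
RR3 = 105 / 238.07 = 0.4410

44.1%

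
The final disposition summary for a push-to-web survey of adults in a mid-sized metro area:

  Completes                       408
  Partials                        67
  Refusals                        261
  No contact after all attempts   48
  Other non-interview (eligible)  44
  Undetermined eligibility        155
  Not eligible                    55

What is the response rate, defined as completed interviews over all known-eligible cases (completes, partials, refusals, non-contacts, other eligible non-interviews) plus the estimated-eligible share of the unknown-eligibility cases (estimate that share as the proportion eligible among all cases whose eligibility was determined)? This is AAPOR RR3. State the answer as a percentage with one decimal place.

Top → 408
Eligible (known) → 408 + 67 + 261 + 48 + 44 = 828
e = 828 / (828 + 55) = 828 / 883 = 0.9377
Estimated eligible among unknowns → 0.9377 × 155 = 145.34
Base → 828 + 145.34 = 973.34
RR3 = 408 / 973.34 = 0.4192

41.9%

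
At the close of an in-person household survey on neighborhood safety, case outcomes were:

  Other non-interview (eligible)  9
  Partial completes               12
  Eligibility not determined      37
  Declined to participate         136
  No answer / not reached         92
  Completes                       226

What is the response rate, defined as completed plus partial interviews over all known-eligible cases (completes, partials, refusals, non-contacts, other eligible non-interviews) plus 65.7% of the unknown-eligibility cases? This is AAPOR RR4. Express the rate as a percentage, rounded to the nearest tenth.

Num → 226 + 12 = 238
Eligible (known) → 226 + 12 + 136 + 92 + 9 = 475
Estimated eligible among unknowns → 0.6570 × 37 = 24.31
Base → 475 + 24.31 = 499.31
RR4 = 238 / 499.31 = 0.4767

47.7%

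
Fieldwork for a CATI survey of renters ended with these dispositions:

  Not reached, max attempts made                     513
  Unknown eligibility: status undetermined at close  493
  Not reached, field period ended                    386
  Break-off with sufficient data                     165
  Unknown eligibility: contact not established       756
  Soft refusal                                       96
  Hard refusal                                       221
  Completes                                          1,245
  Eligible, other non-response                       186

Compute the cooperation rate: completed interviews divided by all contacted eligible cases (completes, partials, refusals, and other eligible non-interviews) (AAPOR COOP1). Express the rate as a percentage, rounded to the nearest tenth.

Refusals = 221 + 96 = 317
No answer / not reached = 386 + 513 = 899
Unknown if eligible = 756 + 493 = 1249
Numerator = 1245
Denom = 1245 + 165 + 317 + 186 = 1913
COOP1 = 1245 / 1913 = 0.6508

65.1%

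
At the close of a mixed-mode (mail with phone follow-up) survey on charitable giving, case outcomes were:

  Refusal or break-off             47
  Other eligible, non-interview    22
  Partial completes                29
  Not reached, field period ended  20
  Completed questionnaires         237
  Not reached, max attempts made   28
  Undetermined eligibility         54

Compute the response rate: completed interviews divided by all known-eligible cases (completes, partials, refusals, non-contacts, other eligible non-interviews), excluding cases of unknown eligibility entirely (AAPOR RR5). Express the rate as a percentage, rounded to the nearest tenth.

Non-contacts = 20 + 28 = 48
Num → 237
Denom → 237 + 29 + 47 + 48 + 22 = 383
RR5 = 237 / 383 = 0.6188

61.9%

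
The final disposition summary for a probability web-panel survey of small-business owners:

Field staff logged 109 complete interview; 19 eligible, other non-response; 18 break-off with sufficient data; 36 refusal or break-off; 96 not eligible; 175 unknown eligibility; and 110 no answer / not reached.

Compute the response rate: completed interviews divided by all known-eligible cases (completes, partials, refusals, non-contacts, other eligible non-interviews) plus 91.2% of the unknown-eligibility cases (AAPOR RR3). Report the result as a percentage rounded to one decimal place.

24.1%

Num → 109
Eligible (known) → 109 + 18 + 36 + 110 + 19 = 292
Eligible share of unknowns → 0.9120 × 175 = 159.60
Denominator → 292 + 159.60 = 451.60
RR3 = 109 / 451.60 = 0.2414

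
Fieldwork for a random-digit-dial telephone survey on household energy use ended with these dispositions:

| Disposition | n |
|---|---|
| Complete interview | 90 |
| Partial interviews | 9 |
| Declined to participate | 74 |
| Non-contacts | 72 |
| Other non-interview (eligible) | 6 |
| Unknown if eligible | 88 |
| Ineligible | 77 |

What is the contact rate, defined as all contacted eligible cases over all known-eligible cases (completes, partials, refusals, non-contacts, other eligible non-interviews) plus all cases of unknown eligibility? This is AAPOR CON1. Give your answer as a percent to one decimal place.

Numerator → 90 + 9 + 74 + 6 = 179
Base → 90 + 9 + 74 + 72 + 6 + 88 = 339
CON1 = 179 / 339 = 0.5280

52.8%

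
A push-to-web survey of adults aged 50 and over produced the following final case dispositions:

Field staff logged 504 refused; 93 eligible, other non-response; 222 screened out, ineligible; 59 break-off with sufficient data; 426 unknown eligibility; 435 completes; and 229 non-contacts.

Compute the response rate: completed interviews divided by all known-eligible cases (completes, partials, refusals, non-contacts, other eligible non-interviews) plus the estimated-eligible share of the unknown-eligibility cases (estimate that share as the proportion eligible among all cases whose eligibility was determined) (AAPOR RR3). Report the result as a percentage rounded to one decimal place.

25.8%

Num = 435
Known eligible = 435 + 59 + 504 + 229 + 93 = 1320
e = 1320 / (1320 + 222) = 1320 / 1542 = 0.8560
Eligible share of unknowns = 0.8560 × 426 = 364.66
Denom = 1320 + 364.66 = 1684.66
RR3 = 435 / 1684.66 = 0.2582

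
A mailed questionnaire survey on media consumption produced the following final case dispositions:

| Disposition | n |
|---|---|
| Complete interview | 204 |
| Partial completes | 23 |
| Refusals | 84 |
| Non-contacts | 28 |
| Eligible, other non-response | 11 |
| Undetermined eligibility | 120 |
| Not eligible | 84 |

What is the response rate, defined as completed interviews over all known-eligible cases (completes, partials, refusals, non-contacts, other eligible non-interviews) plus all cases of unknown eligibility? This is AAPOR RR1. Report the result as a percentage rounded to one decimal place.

Numerator: 204
Base: 204 + 23 + 84 + 28 + 11 + 120 = 470
RR1 = 204 / 470 = 0.4340

43.4%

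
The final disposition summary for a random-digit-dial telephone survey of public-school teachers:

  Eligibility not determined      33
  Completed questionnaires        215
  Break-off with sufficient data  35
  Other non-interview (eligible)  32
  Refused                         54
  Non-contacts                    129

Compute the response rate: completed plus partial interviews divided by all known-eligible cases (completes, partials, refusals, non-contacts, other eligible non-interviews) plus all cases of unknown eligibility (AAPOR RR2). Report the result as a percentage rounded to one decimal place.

50.2%

Numerator = 215 + 35 = 250
Denom = 215 + 35 + 54 + 129 + 32 + 33 = 498
RR2 = 250 / 498 = 0.5020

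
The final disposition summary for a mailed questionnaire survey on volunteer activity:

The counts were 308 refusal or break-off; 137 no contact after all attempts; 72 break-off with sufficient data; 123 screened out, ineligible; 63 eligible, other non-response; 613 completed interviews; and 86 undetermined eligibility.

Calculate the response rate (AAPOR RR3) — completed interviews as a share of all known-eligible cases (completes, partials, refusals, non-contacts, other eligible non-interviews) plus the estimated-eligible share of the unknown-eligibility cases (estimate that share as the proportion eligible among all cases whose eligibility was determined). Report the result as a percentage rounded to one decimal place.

Num → 613
Determined eligible → 613 + 72 + 308 + 137 + 63 = 1193
e = 1193 / (1193 + 123) = 1193 / 1316 = 0.9065
Eligible share of unknowns → 0.9065 × 86 = 77.96
Base → 1193 + 77.96 = 1270.96
RR3 = 613 / 1270.96 = 0.4823

48.2%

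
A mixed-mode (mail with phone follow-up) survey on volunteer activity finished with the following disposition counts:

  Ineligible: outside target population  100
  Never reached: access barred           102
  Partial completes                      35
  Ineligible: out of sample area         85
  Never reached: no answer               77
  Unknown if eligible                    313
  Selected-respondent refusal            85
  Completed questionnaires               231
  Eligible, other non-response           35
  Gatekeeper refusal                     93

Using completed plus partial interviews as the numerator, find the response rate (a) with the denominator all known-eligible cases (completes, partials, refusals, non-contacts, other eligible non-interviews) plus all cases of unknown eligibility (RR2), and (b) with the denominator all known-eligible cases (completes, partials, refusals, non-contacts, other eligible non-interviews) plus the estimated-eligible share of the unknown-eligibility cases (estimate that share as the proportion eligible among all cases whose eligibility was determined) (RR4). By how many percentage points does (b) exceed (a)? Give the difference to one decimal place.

Refusals = 93 + 85 = 178
No contact after all attempts = 77 + 102 = 179
Screened out, ineligible = 100 + 85 = 185
Numerator → 231 + 35 = 266
Base → 231 + 35 + 178 + 179 + 35 + 313 = 971
RR2 = 266 / 971 = 0.2739
Determined eligible → 231 + 35 + 178 + 179 + 35 = 658
e = 658 / (658 + 185) = 658 / 843 = 0.7805
Estimated eligible among unknowns → 0.7805 × 313 = 244.30
Base → 658 + 244.30 = 902.30
RR4 = 266 / 902.30 = 0.2948
Difference = 29.48 − 27.39 = 2.09 percentage points

2.1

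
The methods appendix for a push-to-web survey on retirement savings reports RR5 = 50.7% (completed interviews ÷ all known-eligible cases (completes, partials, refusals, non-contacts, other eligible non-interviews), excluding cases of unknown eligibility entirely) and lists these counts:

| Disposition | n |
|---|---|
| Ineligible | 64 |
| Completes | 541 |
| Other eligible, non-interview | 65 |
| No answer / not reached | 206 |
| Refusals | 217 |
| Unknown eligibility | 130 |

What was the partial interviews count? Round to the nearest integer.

RR5 = 541 / D = 0.507
D = 541 / 0.507 = 1067.1
Other denominator terms total 1029
partial interviews = 1067.1 − 1029 ≈ 38

38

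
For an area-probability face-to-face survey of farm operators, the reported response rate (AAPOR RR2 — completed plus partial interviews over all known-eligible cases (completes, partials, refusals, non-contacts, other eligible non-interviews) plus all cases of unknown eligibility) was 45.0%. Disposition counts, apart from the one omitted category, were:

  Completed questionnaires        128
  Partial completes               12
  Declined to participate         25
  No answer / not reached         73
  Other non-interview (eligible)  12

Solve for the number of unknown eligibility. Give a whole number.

61

Numerator → 128 + 12 = 140
RR2 = 140 / D = 0.450
D = 140 / 0.450 = 311.1
Other denominator terms total 250
unknown eligibility = 311.1 − 250 ≈ 61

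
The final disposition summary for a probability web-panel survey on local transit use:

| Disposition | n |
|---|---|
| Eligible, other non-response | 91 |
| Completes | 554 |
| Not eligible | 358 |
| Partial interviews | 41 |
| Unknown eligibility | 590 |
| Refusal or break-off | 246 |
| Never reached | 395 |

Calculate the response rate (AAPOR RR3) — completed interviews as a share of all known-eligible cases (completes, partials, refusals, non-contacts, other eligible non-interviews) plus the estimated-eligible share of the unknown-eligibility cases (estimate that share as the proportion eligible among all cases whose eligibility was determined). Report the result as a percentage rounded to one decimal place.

30.9%

Num → 554
Eligible (known) → 554 + 41 + 246 + 395 + 91 = 1327
e = 1327 / (1327 + 358) = 1327 / 1685 = 0.7875
e × U → 0.7875 × 590 = 464.62
Base → 1327 + 464.62 = 1791.62
RR3 = 554 / 1791.62 = 0.3092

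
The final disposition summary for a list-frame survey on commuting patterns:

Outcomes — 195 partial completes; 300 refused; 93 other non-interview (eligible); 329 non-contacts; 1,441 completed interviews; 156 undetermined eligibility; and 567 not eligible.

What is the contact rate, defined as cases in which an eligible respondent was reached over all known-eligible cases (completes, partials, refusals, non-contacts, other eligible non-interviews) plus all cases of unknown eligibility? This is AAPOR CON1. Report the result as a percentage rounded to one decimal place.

Top = 1441 + 195 + 300 + 93 = 2029
Base = 1441 + 195 + 300 + 329 + 93 + 156 = 2514
CON1 = 2029 / 2514 = 0.8071

80.7%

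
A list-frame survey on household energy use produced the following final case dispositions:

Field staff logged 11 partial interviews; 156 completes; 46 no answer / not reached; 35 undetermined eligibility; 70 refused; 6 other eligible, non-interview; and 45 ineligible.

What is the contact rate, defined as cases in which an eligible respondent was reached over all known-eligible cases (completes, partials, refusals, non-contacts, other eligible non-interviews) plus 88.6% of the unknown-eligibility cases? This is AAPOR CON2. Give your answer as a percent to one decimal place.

75.9%

Numerator → 156 + 11 + 70 + 6 = 243
Determined eligible → 156 + 11 + 70 + 46 + 6 = 289
Estimated eligible among unknowns → 0.8860 × 35 = 31.01
Denominator → 289 + 31.01 = 320.01
CON2 = 243 / 320.01 = 0.7594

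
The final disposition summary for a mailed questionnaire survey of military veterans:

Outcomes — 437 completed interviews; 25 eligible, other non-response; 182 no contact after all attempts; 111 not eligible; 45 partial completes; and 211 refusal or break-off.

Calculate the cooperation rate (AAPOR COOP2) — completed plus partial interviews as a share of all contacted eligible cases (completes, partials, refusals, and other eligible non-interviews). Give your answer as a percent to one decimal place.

67.1%

Num = 437 + 45 = 482
Denom = 437 + 45 + 211 + 25 = 718
COOP2 = 482 / 718 = 0.6713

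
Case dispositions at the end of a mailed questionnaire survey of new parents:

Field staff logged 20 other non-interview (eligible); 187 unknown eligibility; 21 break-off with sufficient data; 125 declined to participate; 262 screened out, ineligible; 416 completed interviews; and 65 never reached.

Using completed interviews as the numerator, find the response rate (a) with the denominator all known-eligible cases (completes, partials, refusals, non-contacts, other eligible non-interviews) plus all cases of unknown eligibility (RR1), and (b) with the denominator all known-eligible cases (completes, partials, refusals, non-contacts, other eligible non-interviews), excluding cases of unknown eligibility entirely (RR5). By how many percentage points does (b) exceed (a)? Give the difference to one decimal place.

14.4

Num → 416
Denom → 416 + 21 + 125 + 65 + 20 + 187 = 834
RR1 = 416 / 834 = 0.4988
Denom → 416 + 21 + 125 + 65 + 20 = 647
RR5 = 416 / 647 = 0.6430
Difference = 64.30 − 49.88 = 14.42 percentage points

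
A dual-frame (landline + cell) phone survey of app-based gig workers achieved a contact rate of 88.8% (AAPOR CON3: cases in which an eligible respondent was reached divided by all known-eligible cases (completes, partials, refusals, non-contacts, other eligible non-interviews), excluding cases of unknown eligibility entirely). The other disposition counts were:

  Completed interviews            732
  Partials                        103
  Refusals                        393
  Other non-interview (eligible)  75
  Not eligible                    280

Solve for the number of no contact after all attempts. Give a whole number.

Numerator = 732 + 103 + 393 + 75 = 1303
CON3 = 1303 / D = 0.888
D = 1303 / 0.888 = 1467.3
Rest of base = 1303
no contact after all attempts = 1467.3 − 1303 ≈ 164

164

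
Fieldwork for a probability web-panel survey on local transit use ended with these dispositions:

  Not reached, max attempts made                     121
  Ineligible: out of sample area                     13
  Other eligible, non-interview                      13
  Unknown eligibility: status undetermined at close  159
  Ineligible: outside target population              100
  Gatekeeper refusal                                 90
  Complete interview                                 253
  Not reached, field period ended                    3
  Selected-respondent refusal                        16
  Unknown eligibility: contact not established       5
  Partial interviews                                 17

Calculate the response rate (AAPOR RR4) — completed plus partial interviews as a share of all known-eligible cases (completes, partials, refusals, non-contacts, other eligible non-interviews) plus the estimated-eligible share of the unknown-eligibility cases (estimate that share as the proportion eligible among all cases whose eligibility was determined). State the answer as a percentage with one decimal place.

Refusal or break-off = 90 + 16 = 106
Non-contacts = 3 + 121 = 124
Undetermined eligibility = 5 + 159 = 164
Not eligible = 100 + 13 = 113
Top = 253 + 17 = 270
Known eligible = 253 + 17 + 106 + 124 + 13 = 513
e = 513 / (513 + 113) = 513 / 626 = 0.8195
Estimated eligible among unknowns = 0.8195 × 164 = 134.40
Denominator = 513 + 134.40 = 647.40
RR4 = 270 / 647.40 = 0.4171

41.7%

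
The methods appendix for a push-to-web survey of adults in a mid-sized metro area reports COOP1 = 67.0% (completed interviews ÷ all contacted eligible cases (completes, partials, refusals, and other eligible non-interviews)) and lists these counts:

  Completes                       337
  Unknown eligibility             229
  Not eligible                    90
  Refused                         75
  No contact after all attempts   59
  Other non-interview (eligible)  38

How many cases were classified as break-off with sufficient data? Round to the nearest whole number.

53

COOP1 = 337 / D = 0.670
D = 337 / 0.670 = 503.0
Rest of base = 450
break-off with sufficient data = 503.0 − 450 ≈ 53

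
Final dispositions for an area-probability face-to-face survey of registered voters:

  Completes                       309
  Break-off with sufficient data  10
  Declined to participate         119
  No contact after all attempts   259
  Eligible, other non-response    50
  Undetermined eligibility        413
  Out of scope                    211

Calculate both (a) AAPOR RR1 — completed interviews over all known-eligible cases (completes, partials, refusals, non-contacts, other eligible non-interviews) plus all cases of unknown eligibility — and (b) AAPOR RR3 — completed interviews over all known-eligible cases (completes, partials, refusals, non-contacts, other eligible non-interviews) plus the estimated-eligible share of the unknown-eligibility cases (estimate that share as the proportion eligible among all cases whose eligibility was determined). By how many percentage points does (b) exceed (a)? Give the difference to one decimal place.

Num = 309
Denominator = 309 + 10 + 119 + 259 + 50 + 413 = 1160
RR1 = 309 / 1160 = 0.2664
Known eligible = 309 + 10 + 119 + 259 + 50 = 747
e = 747 / (747 + 211) = 747 / 958 = 0.7797
Eligible share of unknowns = 0.7797 × 413 = 322.02
Denominator = 747 + 322.02 = 1069.02
RR3 = 309 / 1069.02 = 0.2890
Difference = 28.90 − 26.64 = 2.26 percentage points

2.3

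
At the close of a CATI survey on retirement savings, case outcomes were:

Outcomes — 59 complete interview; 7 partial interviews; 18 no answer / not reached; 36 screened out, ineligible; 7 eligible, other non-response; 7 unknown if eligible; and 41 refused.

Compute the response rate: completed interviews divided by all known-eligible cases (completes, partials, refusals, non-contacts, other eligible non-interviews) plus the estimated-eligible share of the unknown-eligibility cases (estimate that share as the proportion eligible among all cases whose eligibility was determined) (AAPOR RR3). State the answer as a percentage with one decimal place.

42.9%

Num → 59
Determined eligible → 59 + 7 + 41 + 18 + 7 = 132
e = 132 / (132 + 36) = 132 / 168 = 0.7857
e × U → 0.7857 × 7 = 5.50
Base → 132 + 5.50 = 137.50
RR3 = 59 / 137.50 = 0.4291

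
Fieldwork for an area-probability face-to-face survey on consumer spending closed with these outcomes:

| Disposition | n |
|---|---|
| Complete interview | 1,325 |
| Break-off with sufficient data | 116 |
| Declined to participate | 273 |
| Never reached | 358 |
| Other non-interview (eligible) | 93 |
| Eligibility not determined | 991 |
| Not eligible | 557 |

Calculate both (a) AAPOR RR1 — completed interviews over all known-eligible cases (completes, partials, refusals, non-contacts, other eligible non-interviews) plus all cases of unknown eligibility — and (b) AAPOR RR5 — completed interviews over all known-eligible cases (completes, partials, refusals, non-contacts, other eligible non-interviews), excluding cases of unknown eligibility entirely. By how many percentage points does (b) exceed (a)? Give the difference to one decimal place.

19.2

Top = 1325
Base = 1325 + 116 + 273 + 358 + 93 + 991 = 3156
RR1 = 1325 / 3156 = 0.4198
Base = 1325 + 116 + 273 + 358 + 93 = 2165
RR5 = 1325 / 2165 = 0.6120
Difference = 61.20 − 41.98 = 19.22 percentage points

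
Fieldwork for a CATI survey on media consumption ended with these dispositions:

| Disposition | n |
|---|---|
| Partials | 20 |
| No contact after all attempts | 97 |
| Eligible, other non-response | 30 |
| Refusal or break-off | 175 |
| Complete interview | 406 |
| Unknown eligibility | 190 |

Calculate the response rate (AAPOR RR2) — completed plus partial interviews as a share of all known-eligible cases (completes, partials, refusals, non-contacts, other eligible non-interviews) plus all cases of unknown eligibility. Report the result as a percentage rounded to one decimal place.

46.4%

Numerator = 406 + 20 = 426
Denom = 406 + 20 + 175 + 97 + 30 + 190 = 918
RR2 = 426 / 918 = 0.4641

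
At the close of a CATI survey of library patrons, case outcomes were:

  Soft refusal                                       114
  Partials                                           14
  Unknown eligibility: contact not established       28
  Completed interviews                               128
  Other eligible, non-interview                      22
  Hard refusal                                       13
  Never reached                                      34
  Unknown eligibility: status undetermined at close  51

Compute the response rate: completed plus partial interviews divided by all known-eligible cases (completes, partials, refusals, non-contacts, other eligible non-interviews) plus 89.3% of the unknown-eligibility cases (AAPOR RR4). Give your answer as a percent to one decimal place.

35.9%

Declined to participate = 13 + 114 = 127
Unknown if eligible = 28 + 51 = 79
Numerator = 128 + 14 = 142
Known eligible = 128 + 14 + 127 + 34 + 22 = 325
Estimated eligible among unknowns = 0.8930 × 79 = 70.55
Base = 325 + 70.55 = 395.55
RR4 = 142 / 395.55 = 0.3590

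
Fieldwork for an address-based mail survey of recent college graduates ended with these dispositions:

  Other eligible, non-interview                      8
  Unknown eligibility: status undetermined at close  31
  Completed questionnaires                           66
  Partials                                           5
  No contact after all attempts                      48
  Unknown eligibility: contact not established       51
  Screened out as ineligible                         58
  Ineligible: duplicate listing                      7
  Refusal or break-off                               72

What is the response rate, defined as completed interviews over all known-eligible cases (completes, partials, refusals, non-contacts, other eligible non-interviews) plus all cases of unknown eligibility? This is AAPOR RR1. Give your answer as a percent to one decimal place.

Eligibility not determined = 51 + 31 = 82
Not eligible = 58 + 7 = 65
Numerator: 66
Denominator: 66 + 5 + 72 + 48 + 8 + 82 = 281
RR1 = 66 / 281 = 0.2349

23.5%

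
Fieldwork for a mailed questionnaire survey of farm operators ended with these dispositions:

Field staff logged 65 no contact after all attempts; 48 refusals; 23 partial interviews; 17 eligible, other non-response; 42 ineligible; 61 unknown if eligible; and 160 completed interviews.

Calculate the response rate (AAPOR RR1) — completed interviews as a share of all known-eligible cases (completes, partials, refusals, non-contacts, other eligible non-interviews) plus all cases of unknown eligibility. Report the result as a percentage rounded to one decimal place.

Top: 160
Base: 160 + 23 + 48 + 65 + 17 + 61 = 374
RR1 = 160 / 374 = 0.4278

42.8%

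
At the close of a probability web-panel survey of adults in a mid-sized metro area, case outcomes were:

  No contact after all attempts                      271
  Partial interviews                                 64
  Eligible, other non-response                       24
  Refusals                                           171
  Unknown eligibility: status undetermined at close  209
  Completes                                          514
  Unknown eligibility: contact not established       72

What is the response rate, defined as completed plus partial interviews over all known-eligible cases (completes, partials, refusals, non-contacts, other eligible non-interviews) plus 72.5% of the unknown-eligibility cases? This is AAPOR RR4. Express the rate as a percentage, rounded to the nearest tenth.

46.3%

Eligibility not determined = 72 + 209 = 281
Numerator = 514 + 64 = 578
Eligible (known) = 514 + 64 + 171 + 271 + 24 = 1044
Eligible share of unknowns = 0.7250 × 281 = 203.72
Denominator = 1044 + 203.72 = 1247.72
RR4 = 578 / 1247.72 = 0.4632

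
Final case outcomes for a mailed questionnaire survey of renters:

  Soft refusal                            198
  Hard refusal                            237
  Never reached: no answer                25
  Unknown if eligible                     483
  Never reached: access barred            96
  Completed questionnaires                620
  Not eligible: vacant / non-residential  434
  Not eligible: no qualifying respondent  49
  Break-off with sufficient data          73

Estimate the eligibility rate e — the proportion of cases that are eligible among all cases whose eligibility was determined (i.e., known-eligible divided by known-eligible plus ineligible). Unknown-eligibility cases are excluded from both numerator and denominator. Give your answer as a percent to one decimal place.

Refused = 237 + 198 = 435
No contact after all attempts = 25 + 96 = 121
Ineligible = 49 + 434 = 483
Determined eligible: 620 + 73 + 435 + 121 = 1249
e = 1249 / (1249 + 483) = 1249 / 1732 = 0.7211

72.1%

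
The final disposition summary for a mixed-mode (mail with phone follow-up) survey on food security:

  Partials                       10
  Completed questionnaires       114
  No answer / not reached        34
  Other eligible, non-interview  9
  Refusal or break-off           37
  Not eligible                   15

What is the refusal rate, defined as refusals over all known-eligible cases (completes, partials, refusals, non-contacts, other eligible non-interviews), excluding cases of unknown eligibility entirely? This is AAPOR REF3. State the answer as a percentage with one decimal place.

18.1%

Top = 37
Base = 114 + 10 + 37 + 34 + 9 = 204
REF3 = 37 / 204 = 0.1814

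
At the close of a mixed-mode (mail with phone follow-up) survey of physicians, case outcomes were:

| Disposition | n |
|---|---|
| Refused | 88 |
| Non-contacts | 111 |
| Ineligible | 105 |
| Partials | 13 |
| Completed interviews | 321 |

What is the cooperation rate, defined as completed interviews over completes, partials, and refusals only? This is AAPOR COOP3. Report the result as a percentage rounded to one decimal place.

Top: 321
Denominator: 321 + 13 + 88 = 422
COOP3 = 321 / 422 = 0.7607

76.1%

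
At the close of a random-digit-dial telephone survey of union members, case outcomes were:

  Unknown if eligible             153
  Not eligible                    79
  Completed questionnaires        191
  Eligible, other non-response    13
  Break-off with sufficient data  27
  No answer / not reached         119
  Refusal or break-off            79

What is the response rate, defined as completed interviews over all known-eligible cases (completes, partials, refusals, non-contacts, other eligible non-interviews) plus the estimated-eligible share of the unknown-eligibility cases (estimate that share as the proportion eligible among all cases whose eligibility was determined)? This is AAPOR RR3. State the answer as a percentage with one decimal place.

34.2%

Top → 191
Known eligible → 191 + 27 + 79 + 119 + 13 = 429
e = 429 / (429 + 79) = 429 / 508 = 0.8445
e × U → 0.8445 × 153 = 129.21
Base → 429 + 129.21 = 558.21
RR3 = 191 / 558.21 = 0.3422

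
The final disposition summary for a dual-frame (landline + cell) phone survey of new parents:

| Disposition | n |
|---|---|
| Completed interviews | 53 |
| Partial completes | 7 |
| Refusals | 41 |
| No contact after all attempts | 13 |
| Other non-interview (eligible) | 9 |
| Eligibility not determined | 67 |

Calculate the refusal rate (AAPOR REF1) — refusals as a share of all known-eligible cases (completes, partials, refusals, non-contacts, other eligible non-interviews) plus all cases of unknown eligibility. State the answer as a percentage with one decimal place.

21.6%

Num: 41
Denom: 53 + 7 + 41 + 13 + 9 + 67 = 190
REF1 = 41 / 190 = 0.2158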